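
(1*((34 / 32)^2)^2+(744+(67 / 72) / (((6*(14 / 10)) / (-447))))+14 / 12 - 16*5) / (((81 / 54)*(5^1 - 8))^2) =2547128831 / 83607552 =30.47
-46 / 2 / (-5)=23 / 5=4.60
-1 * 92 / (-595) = 92 / 595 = 0.15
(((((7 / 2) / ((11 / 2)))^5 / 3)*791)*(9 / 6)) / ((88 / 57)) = 757777209 / 28344976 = 26.73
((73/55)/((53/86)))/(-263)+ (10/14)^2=18858503/37565605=0.50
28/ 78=14/ 39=0.36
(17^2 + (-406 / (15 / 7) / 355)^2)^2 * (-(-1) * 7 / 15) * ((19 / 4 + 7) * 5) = 22137354106368256961009 / 9648497629687500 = 2294383.54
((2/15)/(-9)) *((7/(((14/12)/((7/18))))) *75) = -2.59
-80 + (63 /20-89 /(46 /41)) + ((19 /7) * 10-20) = -479887 /3220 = -149.03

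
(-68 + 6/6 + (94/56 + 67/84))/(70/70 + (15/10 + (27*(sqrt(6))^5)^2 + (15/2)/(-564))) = -509480/44760106419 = -0.00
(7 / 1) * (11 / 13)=77 / 13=5.92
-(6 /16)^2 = -9 /64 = -0.14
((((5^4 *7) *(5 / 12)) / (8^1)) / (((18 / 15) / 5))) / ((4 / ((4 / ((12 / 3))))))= 546875 / 2304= 237.36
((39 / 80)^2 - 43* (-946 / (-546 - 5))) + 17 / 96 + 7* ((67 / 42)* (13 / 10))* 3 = -315905827 / 10579200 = -29.86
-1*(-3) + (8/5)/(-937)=14047/4685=3.00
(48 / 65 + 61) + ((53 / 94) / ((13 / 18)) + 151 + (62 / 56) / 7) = 9841977 / 46060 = 213.68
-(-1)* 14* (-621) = -8694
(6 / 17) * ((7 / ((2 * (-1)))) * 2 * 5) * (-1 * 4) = 840 / 17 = 49.41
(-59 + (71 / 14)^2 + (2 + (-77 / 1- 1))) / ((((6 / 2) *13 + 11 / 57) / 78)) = -47614437 / 218932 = -217.49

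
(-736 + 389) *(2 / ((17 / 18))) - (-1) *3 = -12441 / 17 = -731.82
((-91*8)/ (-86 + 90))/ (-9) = 182/ 9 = 20.22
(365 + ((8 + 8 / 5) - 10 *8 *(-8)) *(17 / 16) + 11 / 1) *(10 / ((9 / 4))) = 4738.67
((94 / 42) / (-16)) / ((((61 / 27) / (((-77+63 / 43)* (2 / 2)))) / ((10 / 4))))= 61335 / 5246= 11.69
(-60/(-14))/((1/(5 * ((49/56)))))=75/4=18.75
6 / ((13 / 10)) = 60 / 13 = 4.62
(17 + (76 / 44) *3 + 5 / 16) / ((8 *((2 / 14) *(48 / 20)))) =138565 / 16896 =8.20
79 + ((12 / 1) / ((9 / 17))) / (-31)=7279 / 93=78.27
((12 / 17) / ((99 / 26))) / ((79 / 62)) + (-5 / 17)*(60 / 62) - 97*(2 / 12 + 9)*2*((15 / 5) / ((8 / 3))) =-21990622741 / 10991112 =-2000.76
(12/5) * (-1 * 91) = -1092/5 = -218.40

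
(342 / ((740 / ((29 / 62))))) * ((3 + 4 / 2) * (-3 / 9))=-1653 / 4588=-0.36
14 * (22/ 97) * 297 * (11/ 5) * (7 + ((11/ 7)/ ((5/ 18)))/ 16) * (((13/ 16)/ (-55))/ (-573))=29149263/ 74108000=0.39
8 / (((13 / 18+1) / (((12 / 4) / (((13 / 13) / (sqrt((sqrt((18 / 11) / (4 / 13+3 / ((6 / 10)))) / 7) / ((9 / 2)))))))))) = 144 * 39^(1 / 4) * 506^(3 / 4) * sqrt(7) / 54901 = 1.85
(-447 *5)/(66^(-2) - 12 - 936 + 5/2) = 9735660/4118597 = 2.36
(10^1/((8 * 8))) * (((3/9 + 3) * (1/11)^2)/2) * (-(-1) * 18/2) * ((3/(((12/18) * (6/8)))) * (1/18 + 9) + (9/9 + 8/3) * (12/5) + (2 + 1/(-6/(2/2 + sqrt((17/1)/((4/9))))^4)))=-521105/123904- 11775 * sqrt(17)/15488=-7.34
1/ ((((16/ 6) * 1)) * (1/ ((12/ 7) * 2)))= 9/ 7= 1.29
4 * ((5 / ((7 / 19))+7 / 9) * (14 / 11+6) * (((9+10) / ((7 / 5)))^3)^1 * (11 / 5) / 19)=2610752000 / 21609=120817.81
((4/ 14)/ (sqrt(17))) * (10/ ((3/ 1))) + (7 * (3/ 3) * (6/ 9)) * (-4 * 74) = -4144/ 3 + 20 * sqrt(17)/ 357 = -1381.10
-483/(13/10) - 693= -13839/13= -1064.54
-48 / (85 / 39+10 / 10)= -468 / 31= -15.10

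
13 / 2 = 6.50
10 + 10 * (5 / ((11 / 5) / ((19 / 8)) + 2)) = 3765 / 139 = 27.09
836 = 836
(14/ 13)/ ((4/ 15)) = 105/ 26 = 4.04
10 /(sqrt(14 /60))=10 * sqrt(210) /7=20.70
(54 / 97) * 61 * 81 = 266814 / 97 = 2750.66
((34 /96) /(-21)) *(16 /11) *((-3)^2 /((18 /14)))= -17 /99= -0.17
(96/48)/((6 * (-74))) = -1/222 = -0.00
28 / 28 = 1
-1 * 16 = -16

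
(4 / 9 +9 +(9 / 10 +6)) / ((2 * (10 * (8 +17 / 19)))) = 27949 / 304200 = 0.09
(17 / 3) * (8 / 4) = 11.33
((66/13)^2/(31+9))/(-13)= -1089/21970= -0.05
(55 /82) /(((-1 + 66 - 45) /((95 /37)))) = 1045 /12136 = 0.09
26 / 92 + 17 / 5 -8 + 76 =71.68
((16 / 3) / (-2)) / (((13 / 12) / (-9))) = 288 / 13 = 22.15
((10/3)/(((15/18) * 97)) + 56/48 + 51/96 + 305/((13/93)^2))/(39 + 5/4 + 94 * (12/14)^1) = 171970965565/1330980456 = 129.21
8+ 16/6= 32/3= 10.67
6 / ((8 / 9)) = 27 / 4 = 6.75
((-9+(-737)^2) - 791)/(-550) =-542369/550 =-986.13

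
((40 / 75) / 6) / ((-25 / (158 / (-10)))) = 316 / 5625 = 0.06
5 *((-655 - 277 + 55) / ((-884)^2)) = -4385 / 781456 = -0.01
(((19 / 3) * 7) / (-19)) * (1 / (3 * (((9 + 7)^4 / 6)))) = -7 / 98304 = -0.00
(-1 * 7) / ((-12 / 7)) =49 / 12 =4.08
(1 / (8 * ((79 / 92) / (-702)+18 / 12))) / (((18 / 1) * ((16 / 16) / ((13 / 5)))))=11661 / 967970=0.01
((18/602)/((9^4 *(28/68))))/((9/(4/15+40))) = 10268/207360405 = 0.00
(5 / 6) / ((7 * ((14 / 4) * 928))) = 5 / 136416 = 0.00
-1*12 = -12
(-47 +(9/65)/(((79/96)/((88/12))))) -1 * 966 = -5195419/5135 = -1011.77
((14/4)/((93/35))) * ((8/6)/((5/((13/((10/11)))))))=5.02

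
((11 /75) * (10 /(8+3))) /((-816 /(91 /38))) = -91 /232560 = -0.00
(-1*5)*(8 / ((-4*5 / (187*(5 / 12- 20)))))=-43945 / 6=-7324.17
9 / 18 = 1 / 2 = 0.50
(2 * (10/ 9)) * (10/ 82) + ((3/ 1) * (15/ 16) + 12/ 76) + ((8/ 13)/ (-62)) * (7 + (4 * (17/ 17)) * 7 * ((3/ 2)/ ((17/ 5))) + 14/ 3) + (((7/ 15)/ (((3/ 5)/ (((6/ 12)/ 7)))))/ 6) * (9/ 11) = 3.01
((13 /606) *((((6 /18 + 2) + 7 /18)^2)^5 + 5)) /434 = 1037531542238686573 /939047162471018496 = 1.10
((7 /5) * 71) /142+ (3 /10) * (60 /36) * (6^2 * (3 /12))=26 /5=5.20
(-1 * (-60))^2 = 3600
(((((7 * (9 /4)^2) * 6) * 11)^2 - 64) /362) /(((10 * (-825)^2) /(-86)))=-602167571 /3153744000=-0.19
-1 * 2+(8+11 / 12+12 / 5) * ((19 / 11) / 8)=2341 / 5280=0.44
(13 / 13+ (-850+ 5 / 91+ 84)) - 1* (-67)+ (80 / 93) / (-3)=-17727407 / 25389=-698.23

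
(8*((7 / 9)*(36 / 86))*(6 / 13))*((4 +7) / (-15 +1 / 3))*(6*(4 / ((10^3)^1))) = -1512 / 69875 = -0.02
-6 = -6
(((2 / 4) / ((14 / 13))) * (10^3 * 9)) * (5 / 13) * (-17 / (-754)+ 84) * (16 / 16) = 356360625 / 2639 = 135036.24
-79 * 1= -79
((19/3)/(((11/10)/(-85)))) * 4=-64600/33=-1957.58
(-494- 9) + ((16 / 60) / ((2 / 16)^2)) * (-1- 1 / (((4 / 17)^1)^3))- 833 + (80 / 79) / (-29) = -30507356 / 11455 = -2663.23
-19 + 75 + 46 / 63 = 3574 / 63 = 56.73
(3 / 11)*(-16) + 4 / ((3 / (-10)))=-584 / 33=-17.70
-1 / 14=-0.07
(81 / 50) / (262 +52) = 81 / 15700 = 0.01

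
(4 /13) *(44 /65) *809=142384 /845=168.50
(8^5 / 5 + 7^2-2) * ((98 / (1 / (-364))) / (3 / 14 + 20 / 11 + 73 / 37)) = -6708158625168 / 114115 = -58784196.86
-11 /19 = -0.58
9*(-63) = -567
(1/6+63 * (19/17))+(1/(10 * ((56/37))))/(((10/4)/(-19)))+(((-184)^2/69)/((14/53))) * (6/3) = 90085949/23800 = 3785.12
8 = 8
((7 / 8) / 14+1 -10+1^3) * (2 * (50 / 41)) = -3175 / 164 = -19.36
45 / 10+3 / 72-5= -11 / 24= -0.46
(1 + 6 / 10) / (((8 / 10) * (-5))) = -2 / 5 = -0.40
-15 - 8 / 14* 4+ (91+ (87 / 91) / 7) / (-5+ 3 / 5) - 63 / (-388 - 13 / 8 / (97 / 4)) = -316816562 / 8373365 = -37.84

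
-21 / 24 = -7 / 8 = -0.88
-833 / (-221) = 49 / 13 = 3.77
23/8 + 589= 4735/8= 591.88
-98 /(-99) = 98 /99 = 0.99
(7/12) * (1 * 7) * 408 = 1666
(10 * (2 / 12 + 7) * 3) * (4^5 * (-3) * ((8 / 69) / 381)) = -1761280 / 8763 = -200.99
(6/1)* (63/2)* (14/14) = 189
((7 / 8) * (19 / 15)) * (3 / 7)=19 / 40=0.48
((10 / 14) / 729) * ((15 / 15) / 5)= 1 / 5103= 0.00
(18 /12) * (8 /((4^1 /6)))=18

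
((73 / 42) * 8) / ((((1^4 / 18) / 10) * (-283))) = -17520 / 1981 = -8.84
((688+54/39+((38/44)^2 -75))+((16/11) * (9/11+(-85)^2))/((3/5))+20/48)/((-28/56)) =-36265.36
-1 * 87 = -87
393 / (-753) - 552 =-138683 / 251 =-552.52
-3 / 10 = -0.30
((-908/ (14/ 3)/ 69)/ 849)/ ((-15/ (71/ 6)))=16117/ 6151005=0.00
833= 833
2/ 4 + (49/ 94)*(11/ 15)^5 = 21791062/ 35690625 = 0.61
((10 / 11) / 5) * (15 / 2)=15 / 11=1.36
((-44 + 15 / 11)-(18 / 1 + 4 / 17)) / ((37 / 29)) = -330107 / 6919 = -47.71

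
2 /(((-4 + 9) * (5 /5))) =2 /5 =0.40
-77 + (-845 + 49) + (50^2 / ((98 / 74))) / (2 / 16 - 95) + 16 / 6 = -11036189 / 12397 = -890.23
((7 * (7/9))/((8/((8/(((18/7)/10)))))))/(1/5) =8575/81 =105.86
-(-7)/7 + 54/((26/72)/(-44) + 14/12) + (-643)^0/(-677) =47.61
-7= -7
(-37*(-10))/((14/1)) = 185/7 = 26.43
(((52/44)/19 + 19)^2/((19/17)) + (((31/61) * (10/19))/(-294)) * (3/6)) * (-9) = -14517284682639/4961375342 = -2926.06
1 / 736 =0.00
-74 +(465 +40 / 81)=31711 / 81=391.49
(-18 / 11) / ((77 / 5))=-90 / 847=-0.11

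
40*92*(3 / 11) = 11040 / 11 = 1003.64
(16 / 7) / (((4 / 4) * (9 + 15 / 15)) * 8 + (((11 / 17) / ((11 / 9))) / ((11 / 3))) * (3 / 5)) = 14960 / 524167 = 0.03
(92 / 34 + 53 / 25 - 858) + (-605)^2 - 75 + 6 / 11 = 1706830211 / 4675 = 365097.37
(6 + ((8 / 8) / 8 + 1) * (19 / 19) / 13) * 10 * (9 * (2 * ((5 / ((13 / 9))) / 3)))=427275 / 338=1264.13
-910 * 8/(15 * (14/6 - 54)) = 9.39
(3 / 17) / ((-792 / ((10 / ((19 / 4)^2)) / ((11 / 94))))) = -1880 / 2227731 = -0.00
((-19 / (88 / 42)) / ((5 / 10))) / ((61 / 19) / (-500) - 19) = 631750 / 662057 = 0.95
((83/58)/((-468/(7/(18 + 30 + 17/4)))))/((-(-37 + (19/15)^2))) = -14525/1255014904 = -0.00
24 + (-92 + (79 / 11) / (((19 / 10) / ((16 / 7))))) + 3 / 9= -259069 / 4389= -59.03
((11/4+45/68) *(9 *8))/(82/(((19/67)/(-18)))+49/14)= -158688/3360067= -0.05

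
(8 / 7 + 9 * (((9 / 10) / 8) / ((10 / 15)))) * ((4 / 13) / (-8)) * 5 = -2981 / 5824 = -0.51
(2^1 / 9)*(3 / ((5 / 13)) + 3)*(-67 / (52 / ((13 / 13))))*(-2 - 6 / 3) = 804 / 65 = 12.37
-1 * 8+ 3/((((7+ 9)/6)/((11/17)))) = -989/136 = -7.27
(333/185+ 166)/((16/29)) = 24331/80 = 304.14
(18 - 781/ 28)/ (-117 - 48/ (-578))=80053/ 946092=0.08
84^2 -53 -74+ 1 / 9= 62362 / 9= 6929.11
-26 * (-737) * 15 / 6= 47905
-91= -91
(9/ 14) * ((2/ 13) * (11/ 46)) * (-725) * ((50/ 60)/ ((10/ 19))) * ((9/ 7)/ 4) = -4091175/ 468832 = -8.73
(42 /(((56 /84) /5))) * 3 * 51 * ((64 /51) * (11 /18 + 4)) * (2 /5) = 111552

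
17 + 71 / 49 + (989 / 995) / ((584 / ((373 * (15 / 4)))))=474464915 / 22778336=20.83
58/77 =0.75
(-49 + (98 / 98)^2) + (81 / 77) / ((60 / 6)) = -36879 / 770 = -47.89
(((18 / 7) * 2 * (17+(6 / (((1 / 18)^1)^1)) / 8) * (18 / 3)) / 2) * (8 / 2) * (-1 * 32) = -421632 / 7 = -60233.14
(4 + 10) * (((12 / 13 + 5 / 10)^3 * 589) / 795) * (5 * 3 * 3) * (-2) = -626526957 / 232882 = -2690.32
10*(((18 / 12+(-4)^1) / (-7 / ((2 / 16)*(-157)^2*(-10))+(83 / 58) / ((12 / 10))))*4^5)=-1097965056000 / 51156419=-21462.90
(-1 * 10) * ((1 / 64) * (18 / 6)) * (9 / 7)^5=-885735 / 537824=-1.65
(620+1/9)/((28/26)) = 72553/126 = 575.82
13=13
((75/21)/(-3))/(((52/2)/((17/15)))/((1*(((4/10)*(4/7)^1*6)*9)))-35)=2040/56791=0.04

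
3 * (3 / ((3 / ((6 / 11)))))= 18 / 11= 1.64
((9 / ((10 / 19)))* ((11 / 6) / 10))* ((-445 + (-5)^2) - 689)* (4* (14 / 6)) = -1622467 / 50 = -32449.34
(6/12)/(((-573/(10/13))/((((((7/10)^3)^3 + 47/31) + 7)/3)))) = -265250961817/138551400000000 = -0.00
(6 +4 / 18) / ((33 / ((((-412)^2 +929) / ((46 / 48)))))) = 25487168 / 759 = 33579.93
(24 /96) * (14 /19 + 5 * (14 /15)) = 77 /57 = 1.35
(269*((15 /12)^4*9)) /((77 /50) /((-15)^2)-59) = -8511328125 /84950144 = -100.19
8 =8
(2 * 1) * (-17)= -34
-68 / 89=-0.76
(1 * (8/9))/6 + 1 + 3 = 4.15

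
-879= -879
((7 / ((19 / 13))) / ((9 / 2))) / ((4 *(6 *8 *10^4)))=91 / 164160000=0.00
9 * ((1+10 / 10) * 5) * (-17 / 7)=-1530 / 7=-218.57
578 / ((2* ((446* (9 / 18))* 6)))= 289 / 1338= 0.22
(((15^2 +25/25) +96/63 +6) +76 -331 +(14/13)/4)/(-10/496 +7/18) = -4307388/74893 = -57.51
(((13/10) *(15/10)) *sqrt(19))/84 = 0.10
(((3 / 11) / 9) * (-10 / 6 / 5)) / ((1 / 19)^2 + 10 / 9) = -361 / 39809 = -0.01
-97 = -97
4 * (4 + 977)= 3924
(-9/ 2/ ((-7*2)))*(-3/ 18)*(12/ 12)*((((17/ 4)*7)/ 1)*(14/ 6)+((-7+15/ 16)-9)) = -2609/ 896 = -2.91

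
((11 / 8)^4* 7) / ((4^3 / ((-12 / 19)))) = -307461 / 1245184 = -0.25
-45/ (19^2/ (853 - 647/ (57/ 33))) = -409050/ 6859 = -59.64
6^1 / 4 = 3 / 2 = 1.50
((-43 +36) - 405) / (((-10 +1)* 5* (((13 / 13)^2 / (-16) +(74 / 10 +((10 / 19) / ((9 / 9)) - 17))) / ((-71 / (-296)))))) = -1111576 / 4624371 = -0.24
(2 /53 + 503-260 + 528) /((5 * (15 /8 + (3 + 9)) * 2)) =32692 /5883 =5.56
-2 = -2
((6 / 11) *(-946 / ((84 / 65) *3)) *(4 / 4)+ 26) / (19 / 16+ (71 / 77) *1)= -395824 / 7797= -50.77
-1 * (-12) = 12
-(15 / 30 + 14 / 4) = -4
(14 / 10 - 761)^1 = -3798 / 5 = -759.60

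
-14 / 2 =-7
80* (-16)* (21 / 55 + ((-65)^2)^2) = -251336805376 / 11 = -22848800488.73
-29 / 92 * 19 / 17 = -551 / 1564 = -0.35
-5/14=-0.36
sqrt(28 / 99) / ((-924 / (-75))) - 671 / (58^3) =-671 / 195112+ 25 * sqrt(77) / 5082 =0.04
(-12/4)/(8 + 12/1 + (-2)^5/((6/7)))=9/52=0.17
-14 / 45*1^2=-14 / 45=-0.31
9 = 9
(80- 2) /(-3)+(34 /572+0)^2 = -2126407 /81796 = -26.00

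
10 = 10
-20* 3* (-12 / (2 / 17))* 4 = 24480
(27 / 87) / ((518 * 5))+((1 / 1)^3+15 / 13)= 2103197 / 976430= 2.15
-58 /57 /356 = -0.00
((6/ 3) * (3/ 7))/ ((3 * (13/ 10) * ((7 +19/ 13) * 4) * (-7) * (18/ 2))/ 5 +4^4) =-15/ 24626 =-0.00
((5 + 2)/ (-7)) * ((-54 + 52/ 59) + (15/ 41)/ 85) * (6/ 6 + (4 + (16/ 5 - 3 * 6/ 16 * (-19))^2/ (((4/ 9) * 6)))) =6471556321607/ 526374400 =12294.59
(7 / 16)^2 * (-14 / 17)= -343 / 2176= -0.16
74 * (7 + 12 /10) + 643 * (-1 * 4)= -9826 /5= -1965.20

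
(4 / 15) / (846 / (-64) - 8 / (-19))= -2432 / 116715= -0.02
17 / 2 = 8.50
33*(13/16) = 429/16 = 26.81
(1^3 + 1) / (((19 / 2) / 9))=36 / 19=1.89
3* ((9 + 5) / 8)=21 / 4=5.25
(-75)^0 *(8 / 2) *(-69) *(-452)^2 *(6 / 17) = -338327424 / 17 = -19901613.18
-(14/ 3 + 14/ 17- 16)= 536/ 51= 10.51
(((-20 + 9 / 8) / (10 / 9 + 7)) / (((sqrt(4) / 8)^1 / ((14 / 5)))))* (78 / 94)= -371007 / 17155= -21.63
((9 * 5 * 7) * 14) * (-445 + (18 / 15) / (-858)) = -1962456.17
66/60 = 11/10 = 1.10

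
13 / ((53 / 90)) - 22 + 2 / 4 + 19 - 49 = -3119 / 106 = -29.42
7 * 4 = 28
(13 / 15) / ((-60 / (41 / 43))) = -533 / 38700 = -0.01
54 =54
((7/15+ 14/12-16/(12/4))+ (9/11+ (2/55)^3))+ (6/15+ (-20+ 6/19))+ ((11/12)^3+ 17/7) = -725246482183/38236968000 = -18.97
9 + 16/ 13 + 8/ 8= 146/ 13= 11.23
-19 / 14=-1.36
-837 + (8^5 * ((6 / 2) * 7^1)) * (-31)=-21332805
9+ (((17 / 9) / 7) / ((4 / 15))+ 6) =1345 / 84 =16.01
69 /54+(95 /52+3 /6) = 1687 /468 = 3.60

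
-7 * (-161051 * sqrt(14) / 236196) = 1127357 * sqrt(14) / 236196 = 17.86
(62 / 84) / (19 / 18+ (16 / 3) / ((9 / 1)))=279 / 623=0.45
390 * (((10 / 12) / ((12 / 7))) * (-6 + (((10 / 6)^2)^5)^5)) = 202060590471979182825107175755815398025 / 8614775852302231065242988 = 23455118732773.54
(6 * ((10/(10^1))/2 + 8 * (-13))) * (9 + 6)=-9315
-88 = -88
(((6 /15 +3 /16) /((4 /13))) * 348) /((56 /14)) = 53157 /320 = 166.12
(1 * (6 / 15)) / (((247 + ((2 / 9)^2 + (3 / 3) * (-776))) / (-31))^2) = 12610242 / 9178470125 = 0.00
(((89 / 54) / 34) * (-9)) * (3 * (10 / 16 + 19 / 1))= -13973 / 544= -25.69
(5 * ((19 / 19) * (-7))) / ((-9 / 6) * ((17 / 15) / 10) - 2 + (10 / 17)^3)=17195500 / 966121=17.80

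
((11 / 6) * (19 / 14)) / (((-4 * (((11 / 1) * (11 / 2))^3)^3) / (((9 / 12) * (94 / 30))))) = -7144 / 53071937992425845955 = -0.00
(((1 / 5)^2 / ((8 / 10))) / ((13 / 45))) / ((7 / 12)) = 27 / 91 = 0.30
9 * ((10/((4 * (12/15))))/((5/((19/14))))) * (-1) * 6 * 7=-2565/8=-320.62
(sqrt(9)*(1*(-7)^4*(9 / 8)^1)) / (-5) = -64827 / 40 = -1620.68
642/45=214/15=14.27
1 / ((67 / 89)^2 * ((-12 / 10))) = -39605 / 26934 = -1.47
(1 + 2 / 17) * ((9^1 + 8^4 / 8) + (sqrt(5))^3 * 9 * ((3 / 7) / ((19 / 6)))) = 810 * sqrt(5) / 119 + 9899 / 17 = 597.51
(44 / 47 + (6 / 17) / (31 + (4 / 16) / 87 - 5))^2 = 47152777436944 / 52275083482801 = 0.90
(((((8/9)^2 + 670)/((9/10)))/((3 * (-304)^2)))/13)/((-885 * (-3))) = 27167/348797876544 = 0.00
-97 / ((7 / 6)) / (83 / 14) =-1164 / 83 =-14.02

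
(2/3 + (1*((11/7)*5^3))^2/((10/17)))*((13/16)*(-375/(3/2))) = -31337427875/2352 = -13323736.34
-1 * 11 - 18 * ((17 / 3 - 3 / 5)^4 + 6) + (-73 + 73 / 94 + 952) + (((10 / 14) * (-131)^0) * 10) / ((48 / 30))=-82144551607 / 7402500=-11096.87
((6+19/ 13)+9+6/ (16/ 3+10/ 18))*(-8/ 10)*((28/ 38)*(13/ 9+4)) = -56.10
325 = 325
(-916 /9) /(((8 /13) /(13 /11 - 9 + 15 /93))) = 7772947 /6138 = 1266.36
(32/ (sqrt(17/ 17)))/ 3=32/ 3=10.67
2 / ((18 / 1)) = 1 / 9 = 0.11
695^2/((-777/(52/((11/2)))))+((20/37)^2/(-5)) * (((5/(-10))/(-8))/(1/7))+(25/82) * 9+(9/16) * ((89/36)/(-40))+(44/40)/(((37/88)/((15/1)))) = -193695420307471/33192445440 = -5835.53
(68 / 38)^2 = 1156 / 361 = 3.20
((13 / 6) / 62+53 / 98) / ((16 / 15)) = 52475 / 97216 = 0.54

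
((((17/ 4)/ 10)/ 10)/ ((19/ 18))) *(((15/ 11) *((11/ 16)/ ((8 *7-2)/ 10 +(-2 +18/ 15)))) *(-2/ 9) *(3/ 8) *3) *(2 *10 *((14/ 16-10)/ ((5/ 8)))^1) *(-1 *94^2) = -74016963/ 13984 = -5292.98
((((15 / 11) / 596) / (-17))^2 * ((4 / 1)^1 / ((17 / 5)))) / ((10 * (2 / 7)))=1575 / 211166321168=0.00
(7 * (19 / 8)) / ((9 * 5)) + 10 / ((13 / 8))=30529 / 4680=6.52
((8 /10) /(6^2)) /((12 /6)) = 1 /90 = 0.01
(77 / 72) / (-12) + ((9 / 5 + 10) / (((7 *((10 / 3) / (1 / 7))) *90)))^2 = -2888682239 / 32413500000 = -0.09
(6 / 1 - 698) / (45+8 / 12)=-2076 / 137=-15.15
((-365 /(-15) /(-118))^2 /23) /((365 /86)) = 3139 /7205670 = 0.00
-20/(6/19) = -190/3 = -63.33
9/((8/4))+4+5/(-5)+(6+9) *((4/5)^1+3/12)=93/4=23.25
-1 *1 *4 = -4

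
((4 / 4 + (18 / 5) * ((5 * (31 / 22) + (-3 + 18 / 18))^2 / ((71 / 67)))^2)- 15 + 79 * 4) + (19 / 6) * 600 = 12633925413921 / 2952211240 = 4279.48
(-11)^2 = 121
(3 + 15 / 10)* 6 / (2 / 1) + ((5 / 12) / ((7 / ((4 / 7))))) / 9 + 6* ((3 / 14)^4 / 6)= 14008739 / 1037232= 13.51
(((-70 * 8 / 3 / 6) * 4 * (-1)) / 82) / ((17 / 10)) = 5600 / 6273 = 0.89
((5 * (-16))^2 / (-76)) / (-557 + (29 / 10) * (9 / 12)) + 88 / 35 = 39346696 / 14758345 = 2.67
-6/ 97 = -0.06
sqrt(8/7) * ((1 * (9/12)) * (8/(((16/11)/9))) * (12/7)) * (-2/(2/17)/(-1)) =15147 * sqrt(14)/49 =1156.63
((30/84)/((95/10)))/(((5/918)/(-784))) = -102816/19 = -5411.37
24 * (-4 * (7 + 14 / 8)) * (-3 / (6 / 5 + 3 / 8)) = 1600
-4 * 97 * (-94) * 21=765912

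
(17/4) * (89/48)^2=134657/9216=14.61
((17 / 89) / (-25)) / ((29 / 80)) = -272 / 12905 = -0.02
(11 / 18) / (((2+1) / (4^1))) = 22 / 27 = 0.81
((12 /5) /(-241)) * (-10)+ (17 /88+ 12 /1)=260705 /21208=12.29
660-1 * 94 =566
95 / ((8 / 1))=95 / 8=11.88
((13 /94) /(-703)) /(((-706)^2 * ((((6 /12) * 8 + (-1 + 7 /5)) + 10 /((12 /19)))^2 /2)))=-2925 /1516980422072081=-0.00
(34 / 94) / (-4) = -17 / 188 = -0.09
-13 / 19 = -0.68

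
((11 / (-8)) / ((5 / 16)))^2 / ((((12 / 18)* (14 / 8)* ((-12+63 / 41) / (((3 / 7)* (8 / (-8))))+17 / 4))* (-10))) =-79376 / 1371125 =-0.06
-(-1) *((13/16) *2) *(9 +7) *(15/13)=30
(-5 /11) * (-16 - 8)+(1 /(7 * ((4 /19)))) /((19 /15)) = 3525 /308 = 11.44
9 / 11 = 0.82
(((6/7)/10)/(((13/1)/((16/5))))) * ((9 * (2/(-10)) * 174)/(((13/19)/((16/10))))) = -11425536/739375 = -15.45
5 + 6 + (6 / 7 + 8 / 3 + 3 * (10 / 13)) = 4595 / 273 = 16.83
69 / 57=23 / 19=1.21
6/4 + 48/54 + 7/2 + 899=8144/9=904.89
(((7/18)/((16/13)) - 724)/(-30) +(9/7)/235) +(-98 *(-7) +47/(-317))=639756963737/901091520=709.98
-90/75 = -6/5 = -1.20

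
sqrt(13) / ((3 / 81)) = 97.35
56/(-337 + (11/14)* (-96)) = -392/2887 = -0.14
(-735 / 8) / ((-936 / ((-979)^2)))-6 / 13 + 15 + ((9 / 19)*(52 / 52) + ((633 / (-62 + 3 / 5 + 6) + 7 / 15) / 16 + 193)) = 6192854568287 / 65682240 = 94285.07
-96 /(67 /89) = -8544 /67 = -127.52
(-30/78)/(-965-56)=5/13273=0.00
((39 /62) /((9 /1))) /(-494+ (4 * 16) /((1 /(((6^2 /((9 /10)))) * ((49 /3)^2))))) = 0.00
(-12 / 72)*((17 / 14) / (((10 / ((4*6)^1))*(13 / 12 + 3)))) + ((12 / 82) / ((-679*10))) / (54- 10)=-35697699 / 300104420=-0.12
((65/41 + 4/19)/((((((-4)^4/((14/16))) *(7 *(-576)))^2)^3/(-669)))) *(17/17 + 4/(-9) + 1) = -2183839/3148787343320152016400423360738292137984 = -0.00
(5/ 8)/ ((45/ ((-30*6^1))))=-5/ 2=-2.50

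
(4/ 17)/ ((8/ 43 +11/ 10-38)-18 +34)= -1720/ 151419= -0.01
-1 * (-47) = 47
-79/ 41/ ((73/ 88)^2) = -611776/ 218489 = -2.80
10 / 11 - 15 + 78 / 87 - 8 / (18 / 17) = -59573 / 2871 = -20.75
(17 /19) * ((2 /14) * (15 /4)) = 0.48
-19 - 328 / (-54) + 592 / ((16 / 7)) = 6644 / 27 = 246.07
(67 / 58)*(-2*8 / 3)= -536 / 87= -6.16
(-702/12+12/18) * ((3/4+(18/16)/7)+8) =-173153/336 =-515.34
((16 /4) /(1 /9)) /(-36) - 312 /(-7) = 305 /7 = 43.57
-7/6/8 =-7/48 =-0.15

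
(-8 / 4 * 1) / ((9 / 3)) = -0.67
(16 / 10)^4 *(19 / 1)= 77824 / 625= 124.52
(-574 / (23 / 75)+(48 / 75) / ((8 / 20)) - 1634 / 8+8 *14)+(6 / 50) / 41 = -185053019 / 94300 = -1962.39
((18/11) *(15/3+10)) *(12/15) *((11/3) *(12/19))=864/19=45.47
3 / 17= 0.18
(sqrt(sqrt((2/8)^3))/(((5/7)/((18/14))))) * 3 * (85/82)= 459 * sqrt(2)/328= 1.98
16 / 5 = 3.20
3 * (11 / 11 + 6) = 21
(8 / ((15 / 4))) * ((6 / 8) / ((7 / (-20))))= -32 / 7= -4.57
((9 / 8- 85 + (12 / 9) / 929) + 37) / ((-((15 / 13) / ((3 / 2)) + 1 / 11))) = 149448299 / 2742408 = 54.50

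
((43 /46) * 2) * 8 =344 /23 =14.96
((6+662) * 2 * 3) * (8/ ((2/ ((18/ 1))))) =288576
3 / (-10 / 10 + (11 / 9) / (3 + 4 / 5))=-513 / 116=-4.42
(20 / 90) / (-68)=-1 / 306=-0.00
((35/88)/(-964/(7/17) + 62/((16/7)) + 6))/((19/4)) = -0.00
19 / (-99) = -19 / 99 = -0.19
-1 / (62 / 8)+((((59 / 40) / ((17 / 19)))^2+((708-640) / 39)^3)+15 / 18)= 7416886178249 / 850302273600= 8.72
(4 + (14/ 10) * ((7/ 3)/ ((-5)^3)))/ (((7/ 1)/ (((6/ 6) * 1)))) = 7451/ 13125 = 0.57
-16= -16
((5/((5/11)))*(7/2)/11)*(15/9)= 35/6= 5.83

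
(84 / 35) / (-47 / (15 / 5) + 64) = 36 / 725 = 0.05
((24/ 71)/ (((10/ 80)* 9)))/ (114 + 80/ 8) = 16/ 6603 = 0.00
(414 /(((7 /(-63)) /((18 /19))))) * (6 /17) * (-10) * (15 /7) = 60361200 /2261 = 26696.68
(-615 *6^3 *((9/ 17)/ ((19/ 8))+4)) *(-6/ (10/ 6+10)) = 652297536/ 2261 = 288499.57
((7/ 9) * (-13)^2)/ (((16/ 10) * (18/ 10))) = 29575/ 648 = 45.64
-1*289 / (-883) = 289 / 883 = 0.33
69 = 69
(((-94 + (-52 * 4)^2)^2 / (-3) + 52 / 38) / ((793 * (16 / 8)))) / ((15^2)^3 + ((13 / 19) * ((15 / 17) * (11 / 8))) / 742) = -595537701711344 / 17318774451950985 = -0.03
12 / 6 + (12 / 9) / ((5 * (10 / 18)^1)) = 62 / 25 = 2.48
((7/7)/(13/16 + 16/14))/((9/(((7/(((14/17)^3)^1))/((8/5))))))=24565/55188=0.45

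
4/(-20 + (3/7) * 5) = -28/125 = -0.22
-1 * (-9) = 9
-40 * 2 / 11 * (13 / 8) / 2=-65 / 11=-5.91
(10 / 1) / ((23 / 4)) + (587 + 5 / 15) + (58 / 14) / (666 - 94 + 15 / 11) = 1794502265 / 3046281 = 589.08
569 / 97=5.87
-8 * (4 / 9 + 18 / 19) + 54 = 7330 / 171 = 42.87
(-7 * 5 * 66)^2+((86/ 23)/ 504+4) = 30928058827/ 5796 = 5336104.01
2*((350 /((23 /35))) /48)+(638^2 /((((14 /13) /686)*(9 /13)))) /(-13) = -23854388201 /828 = -28809647.59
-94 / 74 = -47 / 37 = -1.27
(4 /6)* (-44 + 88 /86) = -1232 /43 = -28.65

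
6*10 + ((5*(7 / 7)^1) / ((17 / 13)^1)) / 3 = 3125 / 51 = 61.27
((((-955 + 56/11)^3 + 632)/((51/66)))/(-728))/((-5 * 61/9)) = -44960.47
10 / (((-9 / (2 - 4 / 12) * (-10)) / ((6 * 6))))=20 / 3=6.67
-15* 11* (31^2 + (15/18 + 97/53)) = -16854475/106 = -159004.48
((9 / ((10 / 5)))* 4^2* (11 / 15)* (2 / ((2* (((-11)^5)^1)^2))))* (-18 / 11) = -432 / 129687123005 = -0.00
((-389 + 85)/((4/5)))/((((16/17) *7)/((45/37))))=-70.15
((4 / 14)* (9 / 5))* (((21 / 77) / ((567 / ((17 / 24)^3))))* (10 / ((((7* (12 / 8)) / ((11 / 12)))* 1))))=4913 / 64012032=0.00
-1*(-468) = 468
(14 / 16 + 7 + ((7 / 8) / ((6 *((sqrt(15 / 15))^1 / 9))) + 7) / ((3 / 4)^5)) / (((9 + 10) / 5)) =417025 / 36936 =11.29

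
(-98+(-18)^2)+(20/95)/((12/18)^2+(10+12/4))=519610/2299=226.02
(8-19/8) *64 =360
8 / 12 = 2 / 3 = 0.67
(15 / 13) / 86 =15 / 1118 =0.01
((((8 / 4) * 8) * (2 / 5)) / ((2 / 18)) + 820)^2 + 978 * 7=19425694 / 25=777027.76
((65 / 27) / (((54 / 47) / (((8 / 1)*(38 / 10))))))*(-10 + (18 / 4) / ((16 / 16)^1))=-255398 / 729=-350.34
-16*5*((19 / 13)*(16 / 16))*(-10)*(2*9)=273600 / 13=21046.15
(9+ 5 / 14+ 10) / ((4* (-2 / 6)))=-813 / 56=-14.52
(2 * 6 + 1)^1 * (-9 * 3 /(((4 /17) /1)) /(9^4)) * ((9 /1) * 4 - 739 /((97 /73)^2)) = 795468947 /9145548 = 86.98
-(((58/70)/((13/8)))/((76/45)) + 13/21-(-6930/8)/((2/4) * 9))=-2006549/10374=-193.42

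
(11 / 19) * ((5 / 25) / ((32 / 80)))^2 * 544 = 1496 / 19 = 78.74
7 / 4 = 1.75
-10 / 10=-1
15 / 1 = 15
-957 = -957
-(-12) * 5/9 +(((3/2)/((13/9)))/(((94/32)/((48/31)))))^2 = 7497715892/1076284443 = 6.97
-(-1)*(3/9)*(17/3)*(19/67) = 323/603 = 0.54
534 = 534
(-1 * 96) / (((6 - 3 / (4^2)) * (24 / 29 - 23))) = 14848 / 19933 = 0.74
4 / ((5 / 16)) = 12.80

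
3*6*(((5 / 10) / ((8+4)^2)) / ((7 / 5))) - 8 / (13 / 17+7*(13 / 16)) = -234937 / 196560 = -1.20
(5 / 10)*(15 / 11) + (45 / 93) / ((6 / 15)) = 1.89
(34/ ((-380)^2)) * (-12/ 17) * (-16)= 24/ 9025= 0.00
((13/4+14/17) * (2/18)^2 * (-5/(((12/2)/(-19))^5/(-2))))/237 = -3429397115/5075379648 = -0.68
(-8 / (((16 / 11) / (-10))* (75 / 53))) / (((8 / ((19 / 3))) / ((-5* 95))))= -1052315 / 72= -14615.49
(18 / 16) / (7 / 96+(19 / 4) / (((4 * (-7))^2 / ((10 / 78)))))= 137592 / 9013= 15.27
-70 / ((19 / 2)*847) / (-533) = 20 / 1225367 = 0.00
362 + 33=395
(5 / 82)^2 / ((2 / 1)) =25 / 13448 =0.00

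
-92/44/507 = -23/5577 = -0.00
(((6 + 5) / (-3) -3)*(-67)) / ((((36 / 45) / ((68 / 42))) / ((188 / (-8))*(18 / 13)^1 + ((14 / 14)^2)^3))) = -23349500 / 819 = -28509.77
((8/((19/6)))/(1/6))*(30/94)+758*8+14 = 5431974/893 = 6082.84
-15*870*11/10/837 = -1595/93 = -17.15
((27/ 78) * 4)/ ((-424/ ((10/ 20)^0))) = -9/ 2756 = -0.00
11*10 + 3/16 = 1763/16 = 110.19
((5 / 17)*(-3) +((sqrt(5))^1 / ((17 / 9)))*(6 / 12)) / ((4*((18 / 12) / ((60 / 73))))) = -150 / 1241 +45*sqrt(5) / 1241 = -0.04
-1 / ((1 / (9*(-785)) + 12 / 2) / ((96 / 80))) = -8478 / 42389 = -0.20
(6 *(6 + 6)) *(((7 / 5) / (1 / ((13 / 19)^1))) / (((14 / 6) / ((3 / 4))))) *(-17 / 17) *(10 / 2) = -2106 / 19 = -110.84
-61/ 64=-0.95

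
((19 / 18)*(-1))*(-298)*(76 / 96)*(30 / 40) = 53789 / 288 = 186.77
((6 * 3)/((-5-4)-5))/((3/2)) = -6/7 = -0.86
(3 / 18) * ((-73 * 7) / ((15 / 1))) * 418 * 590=-1400253.56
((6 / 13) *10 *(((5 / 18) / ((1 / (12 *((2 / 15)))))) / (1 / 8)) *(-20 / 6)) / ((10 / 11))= -7040 / 117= -60.17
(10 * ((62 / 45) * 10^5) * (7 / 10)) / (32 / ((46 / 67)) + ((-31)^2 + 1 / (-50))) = 9982000000 / 10428543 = 957.18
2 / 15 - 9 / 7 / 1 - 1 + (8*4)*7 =221.85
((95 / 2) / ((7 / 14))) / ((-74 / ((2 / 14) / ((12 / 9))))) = -285 / 2072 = -0.14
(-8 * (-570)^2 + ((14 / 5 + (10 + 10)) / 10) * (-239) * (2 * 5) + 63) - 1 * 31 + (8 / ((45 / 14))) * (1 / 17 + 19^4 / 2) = -1868466454 / 765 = -2442439.81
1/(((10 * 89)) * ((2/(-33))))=-33/1780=-0.02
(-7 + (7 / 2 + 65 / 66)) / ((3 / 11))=-9.22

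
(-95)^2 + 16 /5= 45141 /5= 9028.20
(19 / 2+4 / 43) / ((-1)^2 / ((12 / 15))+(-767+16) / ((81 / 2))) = -133650 / 240929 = -0.55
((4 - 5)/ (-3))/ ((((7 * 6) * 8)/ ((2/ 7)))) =1/ 3528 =0.00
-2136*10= -21360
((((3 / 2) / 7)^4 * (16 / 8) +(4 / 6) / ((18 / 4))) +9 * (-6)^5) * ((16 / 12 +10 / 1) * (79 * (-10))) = 243719200084375 / 388962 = 626588715.82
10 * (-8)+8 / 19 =-79.58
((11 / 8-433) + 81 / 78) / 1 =-44781 / 104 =-430.59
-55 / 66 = -5 / 6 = -0.83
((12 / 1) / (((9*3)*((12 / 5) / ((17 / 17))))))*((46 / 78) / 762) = 115 / 802386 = 0.00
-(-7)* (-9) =-63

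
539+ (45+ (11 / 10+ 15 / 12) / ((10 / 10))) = 11727 / 20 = 586.35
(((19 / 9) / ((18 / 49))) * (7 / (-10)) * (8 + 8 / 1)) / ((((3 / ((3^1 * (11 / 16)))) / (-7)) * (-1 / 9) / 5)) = -501809 / 36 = -13939.14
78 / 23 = 3.39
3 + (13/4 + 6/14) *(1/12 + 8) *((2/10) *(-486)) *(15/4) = -2427141/224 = -10835.45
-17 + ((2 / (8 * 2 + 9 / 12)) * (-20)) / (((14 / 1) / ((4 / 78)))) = -17.01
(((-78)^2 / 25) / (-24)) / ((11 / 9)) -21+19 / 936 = -7535659 / 257400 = -29.28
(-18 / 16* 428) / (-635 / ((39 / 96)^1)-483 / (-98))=87633 / 283583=0.31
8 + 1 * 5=13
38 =38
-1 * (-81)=81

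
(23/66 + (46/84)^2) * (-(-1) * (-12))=-12581/1617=-7.78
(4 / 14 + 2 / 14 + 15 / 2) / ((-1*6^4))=-37 / 6048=-0.01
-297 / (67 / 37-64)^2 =-45177 / 588289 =-0.08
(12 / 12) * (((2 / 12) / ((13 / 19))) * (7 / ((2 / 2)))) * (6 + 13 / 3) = 4123 / 234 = 17.62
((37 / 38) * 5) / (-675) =-37 / 5130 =-0.01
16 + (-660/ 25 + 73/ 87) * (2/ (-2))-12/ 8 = 34853/ 870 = 40.06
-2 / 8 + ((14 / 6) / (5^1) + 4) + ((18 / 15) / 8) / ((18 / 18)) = 131 / 30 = 4.37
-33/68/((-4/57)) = 1881/272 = 6.92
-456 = -456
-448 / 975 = -0.46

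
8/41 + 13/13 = 49/41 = 1.20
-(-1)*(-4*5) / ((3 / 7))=-46.67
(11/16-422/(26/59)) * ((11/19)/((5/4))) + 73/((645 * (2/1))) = -282403117/637260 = -443.15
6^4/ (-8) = -162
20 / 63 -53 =-3319 / 63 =-52.68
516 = 516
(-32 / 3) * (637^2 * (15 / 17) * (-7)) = 454461280 / 17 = 26733016.47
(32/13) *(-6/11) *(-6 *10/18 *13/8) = 80/11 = 7.27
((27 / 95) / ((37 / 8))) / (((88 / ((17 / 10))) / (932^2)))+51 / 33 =199647983 / 193325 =1032.71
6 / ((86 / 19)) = 57 / 43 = 1.33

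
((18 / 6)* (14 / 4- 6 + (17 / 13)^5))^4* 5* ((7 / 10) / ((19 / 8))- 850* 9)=-27509163498942223849797312704241 / 2888754493781881514697752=-9522845.77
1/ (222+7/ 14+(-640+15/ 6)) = -1/ 415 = -0.00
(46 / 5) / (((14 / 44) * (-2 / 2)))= -1012 / 35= -28.91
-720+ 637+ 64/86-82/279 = -82.55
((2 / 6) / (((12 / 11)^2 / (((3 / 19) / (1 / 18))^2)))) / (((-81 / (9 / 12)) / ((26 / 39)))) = -121 / 8664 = -0.01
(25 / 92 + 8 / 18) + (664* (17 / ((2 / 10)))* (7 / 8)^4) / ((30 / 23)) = 5376607865 / 211968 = 25365.19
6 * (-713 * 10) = -42780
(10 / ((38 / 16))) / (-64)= -5 / 76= -0.07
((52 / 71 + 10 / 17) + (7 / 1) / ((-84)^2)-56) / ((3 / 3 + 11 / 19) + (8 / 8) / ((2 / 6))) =-1263970763 / 105849072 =-11.94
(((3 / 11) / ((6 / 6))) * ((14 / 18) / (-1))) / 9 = -7 / 297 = -0.02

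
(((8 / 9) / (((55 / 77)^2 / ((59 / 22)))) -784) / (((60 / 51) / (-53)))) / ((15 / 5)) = 434470309 / 37125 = 11702.90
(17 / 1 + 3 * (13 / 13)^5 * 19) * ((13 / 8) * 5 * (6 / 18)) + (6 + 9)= 215.42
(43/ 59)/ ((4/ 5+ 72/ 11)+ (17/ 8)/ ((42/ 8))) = 99330/ 1056277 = 0.09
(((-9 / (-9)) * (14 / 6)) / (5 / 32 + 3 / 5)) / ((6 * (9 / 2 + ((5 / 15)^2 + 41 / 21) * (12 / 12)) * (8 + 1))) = 7840 / 900603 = 0.01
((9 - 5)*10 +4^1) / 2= 22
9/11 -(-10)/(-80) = 61/88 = 0.69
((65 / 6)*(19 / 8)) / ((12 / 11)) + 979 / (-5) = -495979 / 2880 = -172.21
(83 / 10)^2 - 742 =-67311 / 100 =-673.11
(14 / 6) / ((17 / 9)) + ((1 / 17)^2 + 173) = 50355 / 289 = 174.24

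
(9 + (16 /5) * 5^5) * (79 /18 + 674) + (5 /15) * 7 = 122219941 /18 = 6789996.72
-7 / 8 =-0.88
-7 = -7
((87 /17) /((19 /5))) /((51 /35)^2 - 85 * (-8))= 532875 /269899123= 0.00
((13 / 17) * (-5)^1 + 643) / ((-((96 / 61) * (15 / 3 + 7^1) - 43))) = 662826 / 25007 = 26.51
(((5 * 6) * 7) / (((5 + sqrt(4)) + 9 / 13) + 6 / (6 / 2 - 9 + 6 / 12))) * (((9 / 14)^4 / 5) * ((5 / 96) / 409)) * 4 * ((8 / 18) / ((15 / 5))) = 173745 / 2118894848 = 0.00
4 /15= 0.27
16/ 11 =1.45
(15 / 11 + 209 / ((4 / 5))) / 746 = 11555 / 32824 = 0.35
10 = 10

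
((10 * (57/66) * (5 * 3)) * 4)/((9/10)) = 19000/33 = 575.76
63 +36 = 99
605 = 605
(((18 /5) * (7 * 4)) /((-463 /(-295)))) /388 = 7434 /44911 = 0.17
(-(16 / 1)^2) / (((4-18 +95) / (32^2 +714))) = -444928 / 81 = -5492.94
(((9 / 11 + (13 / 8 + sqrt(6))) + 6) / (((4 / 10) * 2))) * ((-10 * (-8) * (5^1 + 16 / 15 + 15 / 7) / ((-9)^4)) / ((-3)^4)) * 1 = 17240 * sqrt(6) / 11160261 + 1601165 / 122762871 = 0.02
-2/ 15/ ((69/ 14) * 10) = -14/ 5175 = -0.00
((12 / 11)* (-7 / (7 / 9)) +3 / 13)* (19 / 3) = -8683 / 143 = -60.72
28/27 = 1.04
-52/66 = -26/33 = -0.79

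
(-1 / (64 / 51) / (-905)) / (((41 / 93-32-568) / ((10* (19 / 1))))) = -0.00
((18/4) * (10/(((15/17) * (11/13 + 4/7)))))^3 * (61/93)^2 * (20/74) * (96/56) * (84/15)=440839589628256/8481091197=51979.11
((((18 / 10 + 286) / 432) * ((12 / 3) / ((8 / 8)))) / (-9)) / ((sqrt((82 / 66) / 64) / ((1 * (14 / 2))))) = -14.88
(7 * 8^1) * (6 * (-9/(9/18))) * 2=-12096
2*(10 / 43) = 20 / 43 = 0.47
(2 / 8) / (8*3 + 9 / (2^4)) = 4 / 393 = 0.01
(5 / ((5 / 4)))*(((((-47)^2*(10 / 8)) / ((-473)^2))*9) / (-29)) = -99405 / 6488141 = -0.02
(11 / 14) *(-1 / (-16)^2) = -11 / 3584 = -0.00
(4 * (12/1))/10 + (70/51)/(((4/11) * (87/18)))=13757/2465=5.58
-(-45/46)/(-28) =-45/1288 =-0.03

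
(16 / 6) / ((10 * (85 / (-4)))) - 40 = -51016 / 1275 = -40.01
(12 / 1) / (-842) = -6 / 421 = -0.01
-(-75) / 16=4.69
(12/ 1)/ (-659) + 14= 9214/ 659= 13.98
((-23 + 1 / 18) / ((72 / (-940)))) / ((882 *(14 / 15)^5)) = 43328125 / 90354432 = 0.48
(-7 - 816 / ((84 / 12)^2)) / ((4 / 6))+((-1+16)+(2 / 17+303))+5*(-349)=-2436295 / 1666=-1462.36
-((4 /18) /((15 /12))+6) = -6.18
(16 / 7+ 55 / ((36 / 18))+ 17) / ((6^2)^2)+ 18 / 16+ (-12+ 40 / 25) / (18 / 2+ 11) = 290803 / 453600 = 0.64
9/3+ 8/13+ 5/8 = 4.24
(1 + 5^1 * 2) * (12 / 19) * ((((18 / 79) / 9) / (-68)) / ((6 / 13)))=-143 / 25517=-0.01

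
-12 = -12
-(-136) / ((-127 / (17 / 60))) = -578 / 1905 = -0.30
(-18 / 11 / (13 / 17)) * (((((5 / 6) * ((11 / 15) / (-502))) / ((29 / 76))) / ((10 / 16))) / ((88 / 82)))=52972 / 5204485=0.01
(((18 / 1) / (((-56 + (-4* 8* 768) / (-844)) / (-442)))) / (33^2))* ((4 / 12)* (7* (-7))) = -2284919 / 514734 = -4.44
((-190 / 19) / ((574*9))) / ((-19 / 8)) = 40 / 49077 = 0.00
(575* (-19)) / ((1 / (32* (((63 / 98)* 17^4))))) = -131395237200 / 7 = -18770748171.43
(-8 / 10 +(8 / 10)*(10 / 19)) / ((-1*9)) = 4 / 95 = 0.04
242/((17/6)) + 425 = 8677/17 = 510.41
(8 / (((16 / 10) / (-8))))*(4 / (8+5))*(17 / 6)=-1360 / 39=-34.87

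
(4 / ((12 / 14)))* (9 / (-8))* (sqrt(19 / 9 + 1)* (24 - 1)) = -161* sqrt(7) / 2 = -212.98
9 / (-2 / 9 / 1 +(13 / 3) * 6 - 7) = 81 / 169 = 0.48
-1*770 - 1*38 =-808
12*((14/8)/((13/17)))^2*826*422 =3702096069/169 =21905893.90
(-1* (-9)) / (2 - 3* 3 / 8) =72 / 7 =10.29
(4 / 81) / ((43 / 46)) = 184 / 3483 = 0.05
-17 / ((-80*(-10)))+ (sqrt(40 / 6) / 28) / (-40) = -17 / 800 - sqrt(15) / 1680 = -0.02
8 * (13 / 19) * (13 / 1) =1352 / 19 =71.16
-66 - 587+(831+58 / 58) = 179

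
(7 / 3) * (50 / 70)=5 / 3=1.67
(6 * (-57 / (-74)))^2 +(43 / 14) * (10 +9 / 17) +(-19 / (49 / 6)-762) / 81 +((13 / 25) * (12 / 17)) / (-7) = 44.21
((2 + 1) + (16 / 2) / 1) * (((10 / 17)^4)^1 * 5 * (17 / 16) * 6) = 206250 / 4913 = 41.98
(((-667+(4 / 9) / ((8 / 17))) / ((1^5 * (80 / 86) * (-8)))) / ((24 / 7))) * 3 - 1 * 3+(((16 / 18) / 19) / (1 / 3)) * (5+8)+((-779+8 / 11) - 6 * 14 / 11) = -708.77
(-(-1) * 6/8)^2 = 9/16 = 0.56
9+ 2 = 11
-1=-1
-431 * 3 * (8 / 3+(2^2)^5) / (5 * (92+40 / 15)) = -199122 / 71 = -2804.54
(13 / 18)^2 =169 / 324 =0.52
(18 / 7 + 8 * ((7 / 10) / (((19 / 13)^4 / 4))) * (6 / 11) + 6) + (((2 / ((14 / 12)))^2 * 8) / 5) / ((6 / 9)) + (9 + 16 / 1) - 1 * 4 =39.30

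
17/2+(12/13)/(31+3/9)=10423/1222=8.53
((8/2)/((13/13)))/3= 4/3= 1.33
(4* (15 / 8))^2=225 / 4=56.25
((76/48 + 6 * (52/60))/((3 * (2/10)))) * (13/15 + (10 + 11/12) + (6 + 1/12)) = 27269/135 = 201.99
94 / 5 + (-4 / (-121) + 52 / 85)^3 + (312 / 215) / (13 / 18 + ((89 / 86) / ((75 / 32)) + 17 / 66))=3306110503613878306 / 164572430060941375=20.09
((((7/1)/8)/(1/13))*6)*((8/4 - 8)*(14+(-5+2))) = -9009/2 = -4504.50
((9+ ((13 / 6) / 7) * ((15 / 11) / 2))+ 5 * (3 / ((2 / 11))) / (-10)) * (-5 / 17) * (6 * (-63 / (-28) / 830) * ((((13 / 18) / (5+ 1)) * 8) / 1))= -481 / 108647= -0.00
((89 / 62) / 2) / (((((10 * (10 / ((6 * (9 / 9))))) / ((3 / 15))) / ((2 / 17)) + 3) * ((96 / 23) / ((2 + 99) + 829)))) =30705 / 136576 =0.22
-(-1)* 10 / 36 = 0.28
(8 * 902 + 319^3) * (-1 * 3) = -97406925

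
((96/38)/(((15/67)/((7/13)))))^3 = 422550360064/1883652875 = 224.32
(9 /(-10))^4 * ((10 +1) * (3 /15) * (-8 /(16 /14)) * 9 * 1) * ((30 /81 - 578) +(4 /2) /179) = 47010770037 /895000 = 52526.00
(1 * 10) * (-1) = -10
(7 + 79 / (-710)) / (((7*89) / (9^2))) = 396171 / 442330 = 0.90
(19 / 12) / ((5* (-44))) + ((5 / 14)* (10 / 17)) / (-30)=-1487 / 104720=-0.01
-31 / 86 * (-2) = 31 / 43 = 0.72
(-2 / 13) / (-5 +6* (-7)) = 2 / 611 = 0.00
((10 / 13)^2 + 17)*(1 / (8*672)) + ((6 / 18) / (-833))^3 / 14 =0.00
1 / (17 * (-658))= -0.00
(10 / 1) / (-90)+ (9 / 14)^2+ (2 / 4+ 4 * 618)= 4362023 / 1764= 2472.80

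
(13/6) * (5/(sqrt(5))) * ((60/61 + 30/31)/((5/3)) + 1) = 53365 * sqrt(5)/11346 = 10.52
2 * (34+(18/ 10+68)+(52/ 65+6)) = 1106/ 5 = 221.20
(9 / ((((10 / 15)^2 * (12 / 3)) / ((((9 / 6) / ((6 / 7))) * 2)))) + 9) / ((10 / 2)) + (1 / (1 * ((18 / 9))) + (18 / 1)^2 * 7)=2273.84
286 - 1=285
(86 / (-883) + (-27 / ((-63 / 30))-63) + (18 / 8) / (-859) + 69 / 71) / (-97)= 74295409915 / 146265527492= 0.51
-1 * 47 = -47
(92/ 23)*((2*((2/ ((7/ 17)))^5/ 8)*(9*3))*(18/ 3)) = 7360538688/ 16807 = 437944.83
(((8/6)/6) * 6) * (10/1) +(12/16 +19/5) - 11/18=3109/180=17.27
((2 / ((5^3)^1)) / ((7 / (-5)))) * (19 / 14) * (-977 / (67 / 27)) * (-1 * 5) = -501201 / 16415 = -30.53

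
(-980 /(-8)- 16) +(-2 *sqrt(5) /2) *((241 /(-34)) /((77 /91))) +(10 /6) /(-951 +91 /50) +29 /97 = 3133 *sqrt(5) /374 +2949860563 /27621138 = 125.53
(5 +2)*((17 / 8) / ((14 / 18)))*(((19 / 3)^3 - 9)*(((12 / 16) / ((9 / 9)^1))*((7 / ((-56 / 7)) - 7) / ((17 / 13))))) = -677313 / 32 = -21166.03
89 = 89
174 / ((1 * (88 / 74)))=3219 / 22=146.32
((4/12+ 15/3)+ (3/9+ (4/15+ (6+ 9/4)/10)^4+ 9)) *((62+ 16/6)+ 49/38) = 25081729225999/23639040000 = 1061.03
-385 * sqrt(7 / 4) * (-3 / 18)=385 * sqrt(7) / 12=84.88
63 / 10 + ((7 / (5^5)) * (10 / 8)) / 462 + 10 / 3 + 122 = 21719501 / 165000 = 131.63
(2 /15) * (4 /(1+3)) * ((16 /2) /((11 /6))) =32 /55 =0.58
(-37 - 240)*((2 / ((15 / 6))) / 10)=-22.16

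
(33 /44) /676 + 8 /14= 10837 /18928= 0.57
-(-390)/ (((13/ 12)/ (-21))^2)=1905120/ 13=146547.69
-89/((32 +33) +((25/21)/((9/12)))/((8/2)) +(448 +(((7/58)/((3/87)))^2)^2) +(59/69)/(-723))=-165757872/1235656291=-0.13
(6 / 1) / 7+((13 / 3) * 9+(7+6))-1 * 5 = 335 / 7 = 47.86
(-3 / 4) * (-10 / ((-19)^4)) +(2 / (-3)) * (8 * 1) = -4170227 / 781926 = -5.33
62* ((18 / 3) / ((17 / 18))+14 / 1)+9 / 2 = 1266.38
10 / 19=0.53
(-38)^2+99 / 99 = 1445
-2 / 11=-0.18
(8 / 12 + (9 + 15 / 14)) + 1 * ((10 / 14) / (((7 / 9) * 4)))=6449 / 588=10.97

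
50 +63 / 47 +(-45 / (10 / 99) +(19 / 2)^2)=-57135 / 188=-303.91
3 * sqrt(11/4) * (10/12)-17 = -17 + 5 * sqrt(11)/4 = -12.85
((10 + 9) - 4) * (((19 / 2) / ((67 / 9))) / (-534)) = -855 / 23852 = -0.04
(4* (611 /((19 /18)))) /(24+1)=43992 /475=92.61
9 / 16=0.56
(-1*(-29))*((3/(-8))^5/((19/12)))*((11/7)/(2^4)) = -232551/17432576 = -0.01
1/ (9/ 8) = 8/ 9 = 0.89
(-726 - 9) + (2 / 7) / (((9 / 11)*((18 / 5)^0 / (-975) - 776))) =-11678143585 / 15888621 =-735.00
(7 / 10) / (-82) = -7 / 820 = -0.01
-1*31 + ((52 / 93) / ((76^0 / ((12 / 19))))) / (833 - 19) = -7431309 / 239723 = -31.00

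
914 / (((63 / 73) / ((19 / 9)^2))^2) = 634755276626 / 26040609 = 24375.59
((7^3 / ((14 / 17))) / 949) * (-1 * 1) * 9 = -7497 / 1898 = -3.95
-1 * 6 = -6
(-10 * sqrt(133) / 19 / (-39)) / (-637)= -10 * sqrt(133) / 472017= -0.00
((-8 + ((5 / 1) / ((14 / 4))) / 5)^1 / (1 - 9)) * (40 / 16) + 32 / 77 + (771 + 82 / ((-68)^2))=68881405 / 89012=773.84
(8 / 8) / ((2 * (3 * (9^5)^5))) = 1 / 4307387926151115532621494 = 0.00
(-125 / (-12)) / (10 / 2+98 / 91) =1625 / 948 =1.71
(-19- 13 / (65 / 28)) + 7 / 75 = -1838 / 75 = -24.51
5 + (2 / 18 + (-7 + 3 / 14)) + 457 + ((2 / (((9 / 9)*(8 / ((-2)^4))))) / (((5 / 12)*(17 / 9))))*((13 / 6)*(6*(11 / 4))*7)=18498143 / 10710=1727.18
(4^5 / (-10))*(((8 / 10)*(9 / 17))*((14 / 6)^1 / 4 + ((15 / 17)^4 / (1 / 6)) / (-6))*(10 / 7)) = 1.41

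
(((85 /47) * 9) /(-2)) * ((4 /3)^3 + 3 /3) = -7735 /282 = -27.43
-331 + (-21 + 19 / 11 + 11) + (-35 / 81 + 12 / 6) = -300895 / 891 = -337.70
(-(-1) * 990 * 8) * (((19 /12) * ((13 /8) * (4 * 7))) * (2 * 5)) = 5705700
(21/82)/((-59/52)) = -546/2419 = -0.23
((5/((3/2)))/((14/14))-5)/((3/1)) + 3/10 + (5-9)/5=-19/18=-1.06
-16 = -16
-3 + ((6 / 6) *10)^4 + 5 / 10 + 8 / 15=299941 / 30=9998.03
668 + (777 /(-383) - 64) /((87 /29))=742243 /1149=645.99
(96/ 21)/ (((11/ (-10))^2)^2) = 320000/ 102487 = 3.12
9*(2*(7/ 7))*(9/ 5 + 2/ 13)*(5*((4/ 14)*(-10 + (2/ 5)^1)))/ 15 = -32.15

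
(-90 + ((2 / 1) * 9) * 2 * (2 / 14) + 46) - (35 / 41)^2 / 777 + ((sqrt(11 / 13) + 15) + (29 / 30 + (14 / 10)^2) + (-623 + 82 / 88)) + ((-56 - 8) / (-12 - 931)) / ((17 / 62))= -361078527288163 / 561769523700 + sqrt(143) / 13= -641.83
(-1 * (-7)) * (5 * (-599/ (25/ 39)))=-32705.40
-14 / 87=-0.16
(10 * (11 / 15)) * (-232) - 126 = -5482 / 3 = -1827.33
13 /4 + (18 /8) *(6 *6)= 337 /4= 84.25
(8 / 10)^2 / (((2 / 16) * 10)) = 64 / 125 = 0.51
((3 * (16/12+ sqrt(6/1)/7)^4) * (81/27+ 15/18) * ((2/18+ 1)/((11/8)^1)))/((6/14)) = 12335360 * sqrt(6)/392931+ 801860960/8251551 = 174.07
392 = 392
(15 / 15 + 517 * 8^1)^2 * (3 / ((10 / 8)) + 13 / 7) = 364300083 / 5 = 72860016.60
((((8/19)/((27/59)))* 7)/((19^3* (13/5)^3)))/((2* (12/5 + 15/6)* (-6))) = -147500/162340739379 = -0.00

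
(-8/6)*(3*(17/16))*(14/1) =-119/2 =-59.50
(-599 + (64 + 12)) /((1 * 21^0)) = -523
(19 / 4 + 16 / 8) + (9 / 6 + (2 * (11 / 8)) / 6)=8.71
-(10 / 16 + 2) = -21 / 8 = -2.62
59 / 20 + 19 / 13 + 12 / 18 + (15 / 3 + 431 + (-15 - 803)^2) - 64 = 522210841 / 780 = 669501.08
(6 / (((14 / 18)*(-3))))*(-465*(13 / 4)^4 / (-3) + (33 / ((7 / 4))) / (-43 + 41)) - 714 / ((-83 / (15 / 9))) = -23128462703 / 520576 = -44428.60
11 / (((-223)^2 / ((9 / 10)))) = 99 / 497290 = 0.00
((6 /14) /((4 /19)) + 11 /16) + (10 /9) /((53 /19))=3.12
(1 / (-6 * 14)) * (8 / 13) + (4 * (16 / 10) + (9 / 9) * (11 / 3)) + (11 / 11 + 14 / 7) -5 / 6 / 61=2172497 / 166530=13.05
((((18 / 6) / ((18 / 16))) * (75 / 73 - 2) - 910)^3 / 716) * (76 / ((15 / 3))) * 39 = -1971794107597567864 / 3133531935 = -629256107.33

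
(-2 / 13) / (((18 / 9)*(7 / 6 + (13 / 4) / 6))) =-24 / 533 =-0.05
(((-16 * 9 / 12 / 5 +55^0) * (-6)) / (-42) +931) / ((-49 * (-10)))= 2327 / 1225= 1.90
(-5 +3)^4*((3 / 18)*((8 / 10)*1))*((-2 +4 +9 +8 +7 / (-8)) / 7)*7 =116 / 3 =38.67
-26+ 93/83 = -2065/83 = -24.88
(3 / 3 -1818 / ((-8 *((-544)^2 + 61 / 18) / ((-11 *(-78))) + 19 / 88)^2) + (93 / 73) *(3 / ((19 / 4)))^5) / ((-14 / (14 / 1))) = -12236443855259028052171 / 10849957789466014796875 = -1.13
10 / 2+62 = 67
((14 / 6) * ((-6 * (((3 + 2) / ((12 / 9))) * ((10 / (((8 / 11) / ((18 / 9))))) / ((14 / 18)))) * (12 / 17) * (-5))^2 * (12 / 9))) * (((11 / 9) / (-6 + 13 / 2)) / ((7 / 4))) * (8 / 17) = 3881196000000 / 240737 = 16122141.59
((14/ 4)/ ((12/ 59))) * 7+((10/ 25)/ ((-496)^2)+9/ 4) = 226411603/ 1845120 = 122.71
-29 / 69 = -0.42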